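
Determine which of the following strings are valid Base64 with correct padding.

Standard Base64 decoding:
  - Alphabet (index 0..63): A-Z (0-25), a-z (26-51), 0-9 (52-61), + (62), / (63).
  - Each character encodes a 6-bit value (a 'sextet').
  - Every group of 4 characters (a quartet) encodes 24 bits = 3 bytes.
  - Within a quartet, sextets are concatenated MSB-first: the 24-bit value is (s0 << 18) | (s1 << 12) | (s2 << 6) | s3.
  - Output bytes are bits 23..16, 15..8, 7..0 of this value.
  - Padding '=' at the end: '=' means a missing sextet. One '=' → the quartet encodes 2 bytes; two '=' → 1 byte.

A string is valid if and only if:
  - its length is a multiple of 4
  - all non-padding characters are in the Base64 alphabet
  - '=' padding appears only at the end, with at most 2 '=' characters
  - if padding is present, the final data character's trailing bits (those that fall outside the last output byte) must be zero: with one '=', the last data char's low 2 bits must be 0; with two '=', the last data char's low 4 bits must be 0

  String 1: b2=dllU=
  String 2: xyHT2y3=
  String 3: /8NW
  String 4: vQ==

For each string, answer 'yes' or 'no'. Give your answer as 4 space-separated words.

String 1: 'b2=dllU=' → invalid (bad char(s): ['=']; '=' in middle)
String 2: 'xyHT2y3=' → invalid (bad trailing bits)
String 3: '/8NW' → valid
String 4: 'vQ==' → valid

Answer: no no yes yes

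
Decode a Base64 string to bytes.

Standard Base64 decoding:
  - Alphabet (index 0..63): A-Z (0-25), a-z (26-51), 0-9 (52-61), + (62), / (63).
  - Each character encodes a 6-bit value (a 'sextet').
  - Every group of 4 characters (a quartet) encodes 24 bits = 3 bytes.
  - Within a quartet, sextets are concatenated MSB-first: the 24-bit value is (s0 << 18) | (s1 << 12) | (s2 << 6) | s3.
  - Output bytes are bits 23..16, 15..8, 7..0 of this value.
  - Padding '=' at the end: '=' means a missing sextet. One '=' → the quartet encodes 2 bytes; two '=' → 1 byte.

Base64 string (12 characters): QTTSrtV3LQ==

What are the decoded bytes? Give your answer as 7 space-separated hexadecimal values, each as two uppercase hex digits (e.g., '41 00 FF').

After char 0 ('Q'=16): chars_in_quartet=1 acc=0x10 bytes_emitted=0
After char 1 ('T'=19): chars_in_quartet=2 acc=0x413 bytes_emitted=0
After char 2 ('T'=19): chars_in_quartet=3 acc=0x104D3 bytes_emitted=0
After char 3 ('S'=18): chars_in_quartet=4 acc=0x4134D2 -> emit 41 34 D2, reset; bytes_emitted=3
After char 4 ('r'=43): chars_in_quartet=1 acc=0x2B bytes_emitted=3
After char 5 ('t'=45): chars_in_quartet=2 acc=0xAED bytes_emitted=3
After char 6 ('V'=21): chars_in_quartet=3 acc=0x2BB55 bytes_emitted=3
After char 7 ('3'=55): chars_in_quartet=4 acc=0xAED577 -> emit AE D5 77, reset; bytes_emitted=6
After char 8 ('L'=11): chars_in_quartet=1 acc=0xB bytes_emitted=6
After char 9 ('Q'=16): chars_in_quartet=2 acc=0x2D0 bytes_emitted=6
Padding '==': partial quartet acc=0x2D0 -> emit 2D; bytes_emitted=7

Answer: 41 34 D2 AE D5 77 2D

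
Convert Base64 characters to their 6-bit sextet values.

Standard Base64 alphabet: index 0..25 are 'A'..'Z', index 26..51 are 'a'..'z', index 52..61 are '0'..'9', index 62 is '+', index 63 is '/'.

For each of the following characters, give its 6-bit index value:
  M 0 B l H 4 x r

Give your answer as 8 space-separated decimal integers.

Answer: 12 52 1 37 7 56 49 43

Derivation:
'M': A..Z range, ord('M') − ord('A') = 12
'0': 0..9 range, 52 + ord('0') − ord('0') = 52
'B': A..Z range, ord('B') − ord('A') = 1
'l': a..z range, 26 + ord('l') − ord('a') = 37
'H': A..Z range, ord('H') − ord('A') = 7
'4': 0..9 range, 52 + ord('4') − ord('0') = 56
'x': a..z range, 26 + ord('x') − ord('a') = 49
'r': a..z range, 26 + ord('r') − ord('a') = 43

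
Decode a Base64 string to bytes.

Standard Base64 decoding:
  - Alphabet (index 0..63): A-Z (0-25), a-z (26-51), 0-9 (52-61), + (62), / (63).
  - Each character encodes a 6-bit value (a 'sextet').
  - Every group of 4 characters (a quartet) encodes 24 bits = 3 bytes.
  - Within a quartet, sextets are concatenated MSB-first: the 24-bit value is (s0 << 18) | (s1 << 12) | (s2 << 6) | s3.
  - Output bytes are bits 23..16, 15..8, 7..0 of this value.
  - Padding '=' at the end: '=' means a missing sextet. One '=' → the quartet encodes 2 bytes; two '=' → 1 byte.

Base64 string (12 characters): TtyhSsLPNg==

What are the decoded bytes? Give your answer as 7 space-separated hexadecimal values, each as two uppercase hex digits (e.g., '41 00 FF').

Answer: 4E DC A1 4A C2 CF 36

Derivation:
After char 0 ('T'=19): chars_in_quartet=1 acc=0x13 bytes_emitted=0
After char 1 ('t'=45): chars_in_quartet=2 acc=0x4ED bytes_emitted=0
After char 2 ('y'=50): chars_in_quartet=3 acc=0x13B72 bytes_emitted=0
After char 3 ('h'=33): chars_in_quartet=4 acc=0x4EDCA1 -> emit 4E DC A1, reset; bytes_emitted=3
After char 4 ('S'=18): chars_in_quartet=1 acc=0x12 bytes_emitted=3
After char 5 ('s'=44): chars_in_quartet=2 acc=0x4AC bytes_emitted=3
After char 6 ('L'=11): chars_in_quartet=3 acc=0x12B0B bytes_emitted=3
After char 7 ('P'=15): chars_in_quartet=4 acc=0x4AC2CF -> emit 4A C2 CF, reset; bytes_emitted=6
After char 8 ('N'=13): chars_in_quartet=1 acc=0xD bytes_emitted=6
After char 9 ('g'=32): chars_in_quartet=2 acc=0x360 bytes_emitted=6
Padding '==': partial quartet acc=0x360 -> emit 36; bytes_emitted=7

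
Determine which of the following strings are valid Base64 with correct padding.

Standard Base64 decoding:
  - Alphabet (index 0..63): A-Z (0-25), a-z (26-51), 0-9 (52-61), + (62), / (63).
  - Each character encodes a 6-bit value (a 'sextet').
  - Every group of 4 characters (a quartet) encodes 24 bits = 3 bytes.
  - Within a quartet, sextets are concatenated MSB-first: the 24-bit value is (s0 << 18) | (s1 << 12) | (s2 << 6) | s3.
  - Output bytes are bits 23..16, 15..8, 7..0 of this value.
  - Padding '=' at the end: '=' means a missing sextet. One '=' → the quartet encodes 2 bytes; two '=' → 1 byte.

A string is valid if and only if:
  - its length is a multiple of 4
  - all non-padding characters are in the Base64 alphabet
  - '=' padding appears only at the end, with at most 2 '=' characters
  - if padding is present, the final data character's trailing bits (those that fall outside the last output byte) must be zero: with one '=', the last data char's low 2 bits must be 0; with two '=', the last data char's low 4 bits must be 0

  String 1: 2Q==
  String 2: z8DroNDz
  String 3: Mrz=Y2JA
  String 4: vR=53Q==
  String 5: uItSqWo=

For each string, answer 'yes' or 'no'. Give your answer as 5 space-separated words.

Answer: yes yes no no yes

Derivation:
String 1: '2Q==' → valid
String 2: 'z8DroNDz' → valid
String 3: 'Mrz=Y2JA' → invalid (bad char(s): ['=']; '=' in middle)
String 4: 'vR=53Q==' → invalid (bad char(s): ['=']; '=' in middle)
String 5: 'uItSqWo=' → valid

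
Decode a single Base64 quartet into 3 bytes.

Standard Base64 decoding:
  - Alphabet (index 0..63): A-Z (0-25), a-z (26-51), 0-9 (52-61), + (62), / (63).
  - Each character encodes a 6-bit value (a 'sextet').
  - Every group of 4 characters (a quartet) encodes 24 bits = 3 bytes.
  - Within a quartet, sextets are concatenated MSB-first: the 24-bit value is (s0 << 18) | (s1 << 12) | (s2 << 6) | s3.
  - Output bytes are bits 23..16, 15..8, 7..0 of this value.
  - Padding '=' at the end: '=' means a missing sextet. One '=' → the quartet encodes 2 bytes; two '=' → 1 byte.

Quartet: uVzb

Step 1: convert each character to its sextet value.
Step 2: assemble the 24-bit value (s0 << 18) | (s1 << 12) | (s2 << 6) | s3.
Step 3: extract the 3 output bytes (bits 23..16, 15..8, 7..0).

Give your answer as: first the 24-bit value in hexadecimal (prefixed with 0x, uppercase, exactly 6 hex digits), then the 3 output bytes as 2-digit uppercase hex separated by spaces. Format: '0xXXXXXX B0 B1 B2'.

Answer: 0xB95CDB B9 5C DB

Derivation:
Sextets: u=46, V=21, z=51, b=27
24-bit: (46<<18) | (21<<12) | (51<<6) | 27
      = 0xB80000 | 0x015000 | 0x000CC0 | 0x00001B
      = 0xB95CDB
Bytes: (v>>16)&0xFF=B9, (v>>8)&0xFF=5C, v&0xFF=DB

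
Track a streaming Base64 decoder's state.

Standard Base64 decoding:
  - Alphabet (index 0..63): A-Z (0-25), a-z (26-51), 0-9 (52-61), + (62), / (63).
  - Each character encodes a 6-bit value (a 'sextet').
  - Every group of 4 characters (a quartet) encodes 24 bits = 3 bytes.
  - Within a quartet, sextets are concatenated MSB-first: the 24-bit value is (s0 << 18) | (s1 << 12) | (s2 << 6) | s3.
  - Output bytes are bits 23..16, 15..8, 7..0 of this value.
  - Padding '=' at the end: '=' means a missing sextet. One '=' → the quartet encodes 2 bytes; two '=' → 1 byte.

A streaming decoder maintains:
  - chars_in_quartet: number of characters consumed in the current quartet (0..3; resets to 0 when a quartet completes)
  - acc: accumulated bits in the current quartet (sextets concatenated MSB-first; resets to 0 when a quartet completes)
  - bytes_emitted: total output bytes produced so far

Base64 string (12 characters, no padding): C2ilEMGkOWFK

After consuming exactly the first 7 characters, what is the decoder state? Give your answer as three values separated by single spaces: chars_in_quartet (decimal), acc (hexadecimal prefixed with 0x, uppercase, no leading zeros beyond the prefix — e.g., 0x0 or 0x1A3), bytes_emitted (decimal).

After char 0 ('C'=2): chars_in_quartet=1 acc=0x2 bytes_emitted=0
After char 1 ('2'=54): chars_in_quartet=2 acc=0xB6 bytes_emitted=0
After char 2 ('i'=34): chars_in_quartet=3 acc=0x2DA2 bytes_emitted=0
After char 3 ('l'=37): chars_in_quartet=4 acc=0xB68A5 -> emit 0B 68 A5, reset; bytes_emitted=3
After char 4 ('E'=4): chars_in_quartet=1 acc=0x4 bytes_emitted=3
After char 5 ('M'=12): chars_in_quartet=2 acc=0x10C bytes_emitted=3
After char 6 ('G'=6): chars_in_quartet=3 acc=0x4306 bytes_emitted=3

Answer: 3 0x4306 3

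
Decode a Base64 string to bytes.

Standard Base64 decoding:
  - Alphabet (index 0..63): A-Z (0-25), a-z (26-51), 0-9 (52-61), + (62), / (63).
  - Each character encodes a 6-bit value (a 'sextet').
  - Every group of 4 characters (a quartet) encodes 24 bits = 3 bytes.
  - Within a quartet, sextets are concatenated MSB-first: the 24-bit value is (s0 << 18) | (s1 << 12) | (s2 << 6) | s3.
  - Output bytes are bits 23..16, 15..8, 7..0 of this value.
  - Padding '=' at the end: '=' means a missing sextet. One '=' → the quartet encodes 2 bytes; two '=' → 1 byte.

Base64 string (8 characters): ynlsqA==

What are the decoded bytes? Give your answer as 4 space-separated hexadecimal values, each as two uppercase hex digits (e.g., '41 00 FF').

After char 0 ('y'=50): chars_in_quartet=1 acc=0x32 bytes_emitted=0
After char 1 ('n'=39): chars_in_quartet=2 acc=0xCA7 bytes_emitted=0
After char 2 ('l'=37): chars_in_quartet=3 acc=0x329E5 bytes_emitted=0
After char 3 ('s'=44): chars_in_quartet=4 acc=0xCA796C -> emit CA 79 6C, reset; bytes_emitted=3
After char 4 ('q'=42): chars_in_quartet=1 acc=0x2A bytes_emitted=3
After char 5 ('A'=0): chars_in_quartet=2 acc=0xA80 bytes_emitted=3
Padding '==': partial quartet acc=0xA80 -> emit A8; bytes_emitted=4

Answer: CA 79 6C A8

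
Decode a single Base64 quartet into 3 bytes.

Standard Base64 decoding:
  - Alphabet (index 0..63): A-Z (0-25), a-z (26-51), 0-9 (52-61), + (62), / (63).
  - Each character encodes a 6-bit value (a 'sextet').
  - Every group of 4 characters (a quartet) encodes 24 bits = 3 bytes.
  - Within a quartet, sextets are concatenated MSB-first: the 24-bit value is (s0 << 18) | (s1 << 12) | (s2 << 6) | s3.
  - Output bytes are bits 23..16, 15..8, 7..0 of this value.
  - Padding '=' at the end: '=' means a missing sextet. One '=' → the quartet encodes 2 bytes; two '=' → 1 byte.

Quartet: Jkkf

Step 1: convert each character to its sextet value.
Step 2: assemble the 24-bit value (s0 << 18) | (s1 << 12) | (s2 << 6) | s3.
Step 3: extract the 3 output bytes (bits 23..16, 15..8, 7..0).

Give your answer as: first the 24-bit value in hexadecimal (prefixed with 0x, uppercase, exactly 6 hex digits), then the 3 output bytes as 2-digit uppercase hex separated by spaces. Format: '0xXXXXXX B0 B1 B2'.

Sextets: J=9, k=36, k=36, f=31
24-bit: (9<<18) | (36<<12) | (36<<6) | 31
      = 0x240000 | 0x024000 | 0x000900 | 0x00001F
      = 0x26491F
Bytes: (v>>16)&0xFF=26, (v>>8)&0xFF=49, v&0xFF=1F

Answer: 0x26491F 26 49 1F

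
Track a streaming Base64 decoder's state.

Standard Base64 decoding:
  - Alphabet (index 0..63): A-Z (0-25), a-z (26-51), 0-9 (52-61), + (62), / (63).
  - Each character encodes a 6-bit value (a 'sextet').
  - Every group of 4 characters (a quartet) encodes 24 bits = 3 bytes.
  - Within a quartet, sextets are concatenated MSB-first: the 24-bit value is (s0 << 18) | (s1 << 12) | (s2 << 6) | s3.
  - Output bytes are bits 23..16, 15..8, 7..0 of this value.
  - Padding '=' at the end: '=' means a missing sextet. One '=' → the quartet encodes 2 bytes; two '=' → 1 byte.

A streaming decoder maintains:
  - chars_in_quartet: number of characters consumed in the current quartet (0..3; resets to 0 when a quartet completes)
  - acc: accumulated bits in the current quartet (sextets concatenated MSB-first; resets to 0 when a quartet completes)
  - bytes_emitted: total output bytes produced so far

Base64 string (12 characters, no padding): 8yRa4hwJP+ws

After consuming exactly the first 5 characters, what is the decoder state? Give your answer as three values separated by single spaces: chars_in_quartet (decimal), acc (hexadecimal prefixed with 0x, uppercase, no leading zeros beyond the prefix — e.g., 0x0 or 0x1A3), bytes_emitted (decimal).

After char 0 ('8'=60): chars_in_quartet=1 acc=0x3C bytes_emitted=0
After char 1 ('y'=50): chars_in_quartet=2 acc=0xF32 bytes_emitted=0
After char 2 ('R'=17): chars_in_quartet=3 acc=0x3CC91 bytes_emitted=0
After char 3 ('a'=26): chars_in_quartet=4 acc=0xF3245A -> emit F3 24 5A, reset; bytes_emitted=3
After char 4 ('4'=56): chars_in_quartet=1 acc=0x38 bytes_emitted=3

Answer: 1 0x38 3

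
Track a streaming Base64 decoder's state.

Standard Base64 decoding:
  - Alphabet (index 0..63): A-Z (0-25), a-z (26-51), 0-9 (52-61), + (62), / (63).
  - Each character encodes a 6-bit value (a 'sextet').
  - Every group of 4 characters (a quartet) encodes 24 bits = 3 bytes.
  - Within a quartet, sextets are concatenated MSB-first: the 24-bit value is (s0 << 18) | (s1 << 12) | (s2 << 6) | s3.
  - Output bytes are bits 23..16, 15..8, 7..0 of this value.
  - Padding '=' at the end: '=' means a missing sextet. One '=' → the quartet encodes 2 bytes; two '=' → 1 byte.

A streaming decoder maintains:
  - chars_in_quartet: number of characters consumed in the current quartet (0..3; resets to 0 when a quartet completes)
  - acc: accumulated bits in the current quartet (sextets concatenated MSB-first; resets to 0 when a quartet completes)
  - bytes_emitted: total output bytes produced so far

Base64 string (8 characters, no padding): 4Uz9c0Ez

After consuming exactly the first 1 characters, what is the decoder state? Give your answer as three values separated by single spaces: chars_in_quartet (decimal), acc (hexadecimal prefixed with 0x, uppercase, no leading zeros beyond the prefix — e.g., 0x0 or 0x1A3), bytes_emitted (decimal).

After char 0 ('4'=56): chars_in_quartet=1 acc=0x38 bytes_emitted=0

Answer: 1 0x38 0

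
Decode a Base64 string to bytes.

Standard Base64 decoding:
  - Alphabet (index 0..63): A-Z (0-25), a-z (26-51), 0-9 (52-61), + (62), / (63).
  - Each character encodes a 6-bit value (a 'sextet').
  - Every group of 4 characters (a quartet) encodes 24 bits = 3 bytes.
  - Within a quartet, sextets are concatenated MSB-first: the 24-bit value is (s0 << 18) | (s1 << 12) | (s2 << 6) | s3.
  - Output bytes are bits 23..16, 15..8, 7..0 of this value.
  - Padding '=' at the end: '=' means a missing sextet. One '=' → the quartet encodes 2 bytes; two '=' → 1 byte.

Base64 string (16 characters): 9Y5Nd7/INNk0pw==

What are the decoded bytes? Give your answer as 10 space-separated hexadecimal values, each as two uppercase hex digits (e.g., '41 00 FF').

Answer: F5 8E 4D 77 BF C8 34 D9 34 A7

Derivation:
After char 0 ('9'=61): chars_in_quartet=1 acc=0x3D bytes_emitted=0
After char 1 ('Y'=24): chars_in_quartet=2 acc=0xF58 bytes_emitted=0
After char 2 ('5'=57): chars_in_quartet=3 acc=0x3D639 bytes_emitted=0
After char 3 ('N'=13): chars_in_quartet=4 acc=0xF58E4D -> emit F5 8E 4D, reset; bytes_emitted=3
After char 4 ('d'=29): chars_in_quartet=1 acc=0x1D bytes_emitted=3
After char 5 ('7'=59): chars_in_quartet=2 acc=0x77B bytes_emitted=3
After char 6 ('/'=63): chars_in_quartet=3 acc=0x1DEFF bytes_emitted=3
After char 7 ('I'=8): chars_in_quartet=4 acc=0x77BFC8 -> emit 77 BF C8, reset; bytes_emitted=6
After char 8 ('N'=13): chars_in_quartet=1 acc=0xD bytes_emitted=6
After char 9 ('N'=13): chars_in_quartet=2 acc=0x34D bytes_emitted=6
After char 10 ('k'=36): chars_in_quartet=3 acc=0xD364 bytes_emitted=6
After char 11 ('0'=52): chars_in_quartet=4 acc=0x34D934 -> emit 34 D9 34, reset; bytes_emitted=9
After char 12 ('p'=41): chars_in_quartet=1 acc=0x29 bytes_emitted=9
After char 13 ('w'=48): chars_in_quartet=2 acc=0xA70 bytes_emitted=9
Padding '==': partial quartet acc=0xA70 -> emit A7; bytes_emitted=10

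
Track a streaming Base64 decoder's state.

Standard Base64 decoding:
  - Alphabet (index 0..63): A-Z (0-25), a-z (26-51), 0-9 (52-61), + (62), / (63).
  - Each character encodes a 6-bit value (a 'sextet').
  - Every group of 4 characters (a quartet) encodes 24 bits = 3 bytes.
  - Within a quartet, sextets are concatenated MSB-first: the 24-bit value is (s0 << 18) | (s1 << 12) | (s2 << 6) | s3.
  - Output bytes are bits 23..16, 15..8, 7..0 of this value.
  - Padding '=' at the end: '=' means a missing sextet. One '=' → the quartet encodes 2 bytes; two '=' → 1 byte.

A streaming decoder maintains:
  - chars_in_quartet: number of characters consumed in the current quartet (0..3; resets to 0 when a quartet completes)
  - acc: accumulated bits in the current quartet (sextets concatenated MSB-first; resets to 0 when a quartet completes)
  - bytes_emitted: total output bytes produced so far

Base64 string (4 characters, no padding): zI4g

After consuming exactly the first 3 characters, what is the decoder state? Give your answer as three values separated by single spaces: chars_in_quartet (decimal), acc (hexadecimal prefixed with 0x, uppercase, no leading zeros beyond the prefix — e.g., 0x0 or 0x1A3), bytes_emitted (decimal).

Answer: 3 0x33238 0

Derivation:
After char 0 ('z'=51): chars_in_quartet=1 acc=0x33 bytes_emitted=0
After char 1 ('I'=8): chars_in_quartet=2 acc=0xCC8 bytes_emitted=0
After char 2 ('4'=56): chars_in_quartet=3 acc=0x33238 bytes_emitted=0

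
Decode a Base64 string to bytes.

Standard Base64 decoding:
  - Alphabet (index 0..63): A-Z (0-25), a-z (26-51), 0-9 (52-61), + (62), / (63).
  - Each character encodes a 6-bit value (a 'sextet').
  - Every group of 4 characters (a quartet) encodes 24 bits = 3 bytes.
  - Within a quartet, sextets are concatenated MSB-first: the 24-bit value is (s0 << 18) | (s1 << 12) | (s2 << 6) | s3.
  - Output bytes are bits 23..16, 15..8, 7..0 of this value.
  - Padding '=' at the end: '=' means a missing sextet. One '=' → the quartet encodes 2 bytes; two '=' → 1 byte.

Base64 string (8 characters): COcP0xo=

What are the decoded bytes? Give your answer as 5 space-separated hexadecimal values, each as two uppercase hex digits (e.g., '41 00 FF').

Answer: 08 E7 0F D3 1A

Derivation:
After char 0 ('C'=2): chars_in_quartet=1 acc=0x2 bytes_emitted=0
After char 1 ('O'=14): chars_in_quartet=2 acc=0x8E bytes_emitted=0
After char 2 ('c'=28): chars_in_quartet=3 acc=0x239C bytes_emitted=0
After char 3 ('P'=15): chars_in_quartet=4 acc=0x8E70F -> emit 08 E7 0F, reset; bytes_emitted=3
After char 4 ('0'=52): chars_in_quartet=1 acc=0x34 bytes_emitted=3
After char 5 ('x'=49): chars_in_quartet=2 acc=0xD31 bytes_emitted=3
After char 6 ('o'=40): chars_in_quartet=3 acc=0x34C68 bytes_emitted=3
Padding '=': partial quartet acc=0x34C68 -> emit D3 1A; bytes_emitted=5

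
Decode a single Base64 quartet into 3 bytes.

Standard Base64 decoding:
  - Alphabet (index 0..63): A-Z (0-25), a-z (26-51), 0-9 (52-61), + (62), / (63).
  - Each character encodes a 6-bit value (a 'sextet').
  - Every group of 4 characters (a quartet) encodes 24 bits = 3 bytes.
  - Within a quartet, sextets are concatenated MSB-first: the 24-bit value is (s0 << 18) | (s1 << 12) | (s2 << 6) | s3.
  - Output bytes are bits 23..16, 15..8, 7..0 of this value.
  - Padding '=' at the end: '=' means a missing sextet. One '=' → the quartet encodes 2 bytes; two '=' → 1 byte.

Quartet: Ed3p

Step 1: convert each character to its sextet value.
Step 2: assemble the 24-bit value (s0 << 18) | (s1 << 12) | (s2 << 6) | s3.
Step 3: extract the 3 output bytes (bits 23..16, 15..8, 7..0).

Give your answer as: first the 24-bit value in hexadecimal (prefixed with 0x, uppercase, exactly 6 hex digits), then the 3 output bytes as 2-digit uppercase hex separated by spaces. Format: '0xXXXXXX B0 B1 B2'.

Sextets: E=4, d=29, 3=55, p=41
24-bit: (4<<18) | (29<<12) | (55<<6) | 41
      = 0x100000 | 0x01D000 | 0x000DC0 | 0x000029
      = 0x11DDE9
Bytes: (v>>16)&0xFF=11, (v>>8)&0xFF=DD, v&0xFF=E9

Answer: 0x11DDE9 11 DD E9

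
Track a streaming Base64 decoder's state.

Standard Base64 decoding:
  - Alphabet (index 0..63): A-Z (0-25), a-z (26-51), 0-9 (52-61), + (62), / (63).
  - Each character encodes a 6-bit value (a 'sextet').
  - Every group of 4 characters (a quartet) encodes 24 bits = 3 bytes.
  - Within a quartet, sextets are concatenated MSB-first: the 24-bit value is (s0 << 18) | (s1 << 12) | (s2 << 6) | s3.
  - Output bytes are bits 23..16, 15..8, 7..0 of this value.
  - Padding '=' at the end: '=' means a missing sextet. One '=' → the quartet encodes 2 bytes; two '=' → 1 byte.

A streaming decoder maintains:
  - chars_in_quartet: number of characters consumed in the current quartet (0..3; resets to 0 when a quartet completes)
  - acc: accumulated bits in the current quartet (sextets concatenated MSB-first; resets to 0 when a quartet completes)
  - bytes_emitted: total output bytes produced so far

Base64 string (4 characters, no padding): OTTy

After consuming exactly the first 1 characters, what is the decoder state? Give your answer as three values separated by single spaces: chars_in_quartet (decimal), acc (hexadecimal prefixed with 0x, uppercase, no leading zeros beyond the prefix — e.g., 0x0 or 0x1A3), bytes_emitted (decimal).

Answer: 1 0xE 0

Derivation:
After char 0 ('O'=14): chars_in_quartet=1 acc=0xE bytes_emitted=0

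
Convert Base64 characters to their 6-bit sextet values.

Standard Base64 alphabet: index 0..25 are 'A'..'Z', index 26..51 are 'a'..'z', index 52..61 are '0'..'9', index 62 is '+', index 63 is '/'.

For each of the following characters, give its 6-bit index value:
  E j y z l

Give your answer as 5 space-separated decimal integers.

Answer: 4 35 50 51 37

Derivation:
'E': A..Z range, ord('E') − ord('A') = 4
'j': a..z range, 26 + ord('j') − ord('a') = 35
'y': a..z range, 26 + ord('y') − ord('a') = 50
'z': a..z range, 26 + ord('z') − ord('a') = 51
'l': a..z range, 26 + ord('l') − ord('a') = 37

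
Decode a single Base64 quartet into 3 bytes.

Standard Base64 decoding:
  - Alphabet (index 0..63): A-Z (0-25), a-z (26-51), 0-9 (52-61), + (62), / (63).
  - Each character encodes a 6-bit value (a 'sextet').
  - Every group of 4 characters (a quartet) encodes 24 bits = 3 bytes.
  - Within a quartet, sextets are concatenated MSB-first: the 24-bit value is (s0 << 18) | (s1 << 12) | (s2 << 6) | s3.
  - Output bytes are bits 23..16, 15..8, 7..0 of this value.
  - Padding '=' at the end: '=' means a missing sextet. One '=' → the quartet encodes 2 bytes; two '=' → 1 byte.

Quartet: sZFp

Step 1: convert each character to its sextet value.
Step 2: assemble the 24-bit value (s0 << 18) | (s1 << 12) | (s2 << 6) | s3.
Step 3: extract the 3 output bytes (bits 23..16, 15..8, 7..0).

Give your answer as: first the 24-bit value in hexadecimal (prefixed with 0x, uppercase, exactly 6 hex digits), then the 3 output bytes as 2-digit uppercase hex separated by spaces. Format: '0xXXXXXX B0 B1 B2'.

Answer: 0xB19169 B1 91 69

Derivation:
Sextets: s=44, Z=25, F=5, p=41
24-bit: (44<<18) | (25<<12) | (5<<6) | 41
      = 0xB00000 | 0x019000 | 0x000140 | 0x000029
      = 0xB19169
Bytes: (v>>16)&0xFF=B1, (v>>8)&0xFF=91, v&0xFF=69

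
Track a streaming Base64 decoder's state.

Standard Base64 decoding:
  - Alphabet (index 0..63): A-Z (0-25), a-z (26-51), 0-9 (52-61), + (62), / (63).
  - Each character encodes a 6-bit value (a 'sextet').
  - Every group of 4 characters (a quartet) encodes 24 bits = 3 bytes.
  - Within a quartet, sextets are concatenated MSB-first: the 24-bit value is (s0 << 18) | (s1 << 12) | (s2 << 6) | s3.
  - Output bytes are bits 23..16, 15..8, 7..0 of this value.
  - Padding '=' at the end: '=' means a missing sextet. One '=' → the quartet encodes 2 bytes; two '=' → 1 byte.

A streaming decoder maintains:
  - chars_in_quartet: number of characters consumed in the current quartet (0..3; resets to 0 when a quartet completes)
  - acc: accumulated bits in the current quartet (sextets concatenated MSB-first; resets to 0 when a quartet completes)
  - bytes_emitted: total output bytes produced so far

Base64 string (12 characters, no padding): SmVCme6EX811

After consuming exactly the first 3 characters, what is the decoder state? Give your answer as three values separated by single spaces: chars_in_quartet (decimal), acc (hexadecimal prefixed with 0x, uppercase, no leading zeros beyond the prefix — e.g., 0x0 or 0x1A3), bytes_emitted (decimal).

After char 0 ('S'=18): chars_in_quartet=1 acc=0x12 bytes_emitted=0
After char 1 ('m'=38): chars_in_quartet=2 acc=0x4A6 bytes_emitted=0
After char 2 ('V'=21): chars_in_quartet=3 acc=0x12995 bytes_emitted=0

Answer: 3 0x12995 0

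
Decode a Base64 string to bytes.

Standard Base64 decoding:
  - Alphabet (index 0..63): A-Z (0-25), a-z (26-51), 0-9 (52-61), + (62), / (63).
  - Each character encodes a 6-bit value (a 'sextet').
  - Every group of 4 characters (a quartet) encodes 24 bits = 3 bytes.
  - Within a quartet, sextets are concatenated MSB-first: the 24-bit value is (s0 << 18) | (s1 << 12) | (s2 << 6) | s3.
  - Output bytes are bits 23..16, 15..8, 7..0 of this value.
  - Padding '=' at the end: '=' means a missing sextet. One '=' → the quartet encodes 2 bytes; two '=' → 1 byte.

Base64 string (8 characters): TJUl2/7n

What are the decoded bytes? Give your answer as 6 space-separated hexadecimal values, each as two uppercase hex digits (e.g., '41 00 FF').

Answer: 4C 95 25 DB FE E7

Derivation:
After char 0 ('T'=19): chars_in_quartet=1 acc=0x13 bytes_emitted=0
After char 1 ('J'=9): chars_in_quartet=2 acc=0x4C9 bytes_emitted=0
After char 2 ('U'=20): chars_in_quartet=3 acc=0x13254 bytes_emitted=0
After char 3 ('l'=37): chars_in_quartet=4 acc=0x4C9525 -> emit 4C 95 25, reset; bytes_emitted=3
After char 4 ('2'=54): chars_in_quartet=1 acc=0x36 bytes_emitted=3
After char 5 ('/'=63): chars_in_quartet=2 acc=0xDBF bytes_emitted=3
After char 6 ('7'=59): chars_in_quartet=3 acc=0x36FFB bytes_emitted=3
After char 7 ('n'=39): chars_in_quartet=4 acc=0xDBFEE7 -> emit DB FE E7, reset; bytes_emitted=6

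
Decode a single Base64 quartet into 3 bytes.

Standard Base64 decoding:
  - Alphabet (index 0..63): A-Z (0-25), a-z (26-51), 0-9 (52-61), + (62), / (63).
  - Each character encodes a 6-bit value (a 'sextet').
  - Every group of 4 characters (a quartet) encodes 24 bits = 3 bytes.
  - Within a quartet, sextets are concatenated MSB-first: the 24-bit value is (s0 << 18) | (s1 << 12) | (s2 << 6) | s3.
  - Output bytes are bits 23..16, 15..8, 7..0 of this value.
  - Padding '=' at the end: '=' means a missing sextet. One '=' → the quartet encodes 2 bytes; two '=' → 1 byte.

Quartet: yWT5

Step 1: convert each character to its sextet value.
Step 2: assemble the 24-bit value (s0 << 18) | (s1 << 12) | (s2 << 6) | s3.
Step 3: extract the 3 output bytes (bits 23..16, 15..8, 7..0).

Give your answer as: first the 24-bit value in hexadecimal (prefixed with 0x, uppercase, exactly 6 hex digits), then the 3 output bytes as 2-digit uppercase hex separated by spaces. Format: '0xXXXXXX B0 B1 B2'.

Answer: 0xC964F9 C9 64 F9

Derivation:
Sextets: y=50, W=22, T=19, 5=57
24-bit: (50<<18) | (22<<12) | (19<<6) | 57
      = 0xC80000 | 0x016000 | 0x0004C0 | 0x000039
      = 0xC964F9
Bytes: (v>>16)&0xFF=C9, (v>>8)&0xFF=64, v&0xFF=F9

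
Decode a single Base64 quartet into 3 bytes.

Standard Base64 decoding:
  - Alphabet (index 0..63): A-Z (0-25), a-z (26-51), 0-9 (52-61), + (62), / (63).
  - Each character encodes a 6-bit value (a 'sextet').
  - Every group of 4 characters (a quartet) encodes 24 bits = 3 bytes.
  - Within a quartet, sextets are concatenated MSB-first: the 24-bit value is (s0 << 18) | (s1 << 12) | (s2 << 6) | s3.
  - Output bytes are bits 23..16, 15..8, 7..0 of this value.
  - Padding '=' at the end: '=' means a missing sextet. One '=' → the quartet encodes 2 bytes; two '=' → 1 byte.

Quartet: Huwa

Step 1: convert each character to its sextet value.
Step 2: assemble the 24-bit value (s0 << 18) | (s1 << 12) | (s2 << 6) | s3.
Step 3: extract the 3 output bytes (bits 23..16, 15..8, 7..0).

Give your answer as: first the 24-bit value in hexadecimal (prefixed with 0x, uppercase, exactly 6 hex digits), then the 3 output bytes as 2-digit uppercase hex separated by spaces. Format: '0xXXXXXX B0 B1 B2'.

Answer: 0x1EEC1A 1E EC 1A

Derivation:
Sextets: H=7, u=46, w=48, a=26
24-bit: (7<<18) | (46<<12) | (48<<6) | 26
      = 0x1C0000 | 0x02E000 | 0x000C00 | 0x00001A
      = 0x1EEC1A
Bytes: (v>>16)&0xFF=1E, (v>>8)&0xFF=EC, v&0xFF=1A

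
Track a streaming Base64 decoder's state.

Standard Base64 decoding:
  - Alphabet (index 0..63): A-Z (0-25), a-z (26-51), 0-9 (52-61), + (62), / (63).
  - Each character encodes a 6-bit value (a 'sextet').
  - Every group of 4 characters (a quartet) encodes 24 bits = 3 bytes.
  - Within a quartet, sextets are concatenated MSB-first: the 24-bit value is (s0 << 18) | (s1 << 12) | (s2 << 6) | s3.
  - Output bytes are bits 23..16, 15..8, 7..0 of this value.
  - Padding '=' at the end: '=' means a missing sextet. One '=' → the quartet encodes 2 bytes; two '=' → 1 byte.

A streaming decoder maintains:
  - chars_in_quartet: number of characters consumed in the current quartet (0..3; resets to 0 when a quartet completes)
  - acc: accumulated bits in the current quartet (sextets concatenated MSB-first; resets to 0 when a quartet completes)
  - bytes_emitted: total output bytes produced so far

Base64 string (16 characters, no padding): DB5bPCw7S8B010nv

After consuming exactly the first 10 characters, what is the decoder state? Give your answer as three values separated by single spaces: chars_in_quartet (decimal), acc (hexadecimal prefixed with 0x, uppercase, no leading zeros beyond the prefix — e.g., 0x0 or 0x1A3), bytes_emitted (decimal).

After char 0 ('D'=3): chars_in_quartet=1 acc=0x3 bytes_emitted=0
After char 1 ('B'=1): chars_in_quartet=2 acc=0xC1 bytes_emitted=0
After char 2 ('5'=57): chars_in_quartet=3 acc=0x3079 bytes_emitted=0
After char 3 ('b'=27): chars_in_quartet=4 acc=0xC1E5B -> emit 0C 1E 5B, reset; bytes_emitted=3
After char 4 ('P'=15): chars_in_quartet=1 acc=0xF bytes_emitted=3
After char 5 ('C'=2): chars_in_quartet=2 acc=0x3C2 bytes_emitted=3
After char 6 ('w'=48): chars_in_quartet=3 acc=0xF0B0 bytes_emitted=3
After char 7 ('7'=59): chars_in_quartet=4 acc=0x3C2C3B -> emit 3C 2C 3B, reset; bytes_emitted=6
After char 8 ('S'=18): chars_in_quartet=1 acc=0x12 bytes_emitted=6
After char 9 ('8'=60): chars_in_quartet=2 acc=0x4BC bytes_emitted=6

Answer: 2 0x4BC 6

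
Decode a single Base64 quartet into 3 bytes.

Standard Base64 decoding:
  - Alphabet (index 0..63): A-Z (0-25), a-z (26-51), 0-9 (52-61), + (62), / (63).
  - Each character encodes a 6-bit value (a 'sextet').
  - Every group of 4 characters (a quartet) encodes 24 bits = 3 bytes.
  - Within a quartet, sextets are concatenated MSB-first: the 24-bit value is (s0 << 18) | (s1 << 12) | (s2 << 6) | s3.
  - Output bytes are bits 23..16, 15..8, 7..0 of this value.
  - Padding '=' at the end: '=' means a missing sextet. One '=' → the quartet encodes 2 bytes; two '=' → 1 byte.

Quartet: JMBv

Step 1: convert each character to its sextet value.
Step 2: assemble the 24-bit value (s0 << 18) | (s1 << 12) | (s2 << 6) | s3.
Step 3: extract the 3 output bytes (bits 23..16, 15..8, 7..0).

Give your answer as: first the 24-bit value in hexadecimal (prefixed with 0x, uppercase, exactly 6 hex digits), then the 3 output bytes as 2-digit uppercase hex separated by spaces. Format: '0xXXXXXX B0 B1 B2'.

Sextets: J=9, M=12, B=1, v=47
24-bit: (9<<18) | (12<<12) | (1<<6) | 47
      = 0x240000 | 0x00C000 | 0x000040 | 0x00002F
      = 0x24C06F
Bytes: (v>>16)&0xFF=24, (v>>8)&0xFF=C0, v&0xFF=6F

Answer: 0x24C06F 24 C0 6F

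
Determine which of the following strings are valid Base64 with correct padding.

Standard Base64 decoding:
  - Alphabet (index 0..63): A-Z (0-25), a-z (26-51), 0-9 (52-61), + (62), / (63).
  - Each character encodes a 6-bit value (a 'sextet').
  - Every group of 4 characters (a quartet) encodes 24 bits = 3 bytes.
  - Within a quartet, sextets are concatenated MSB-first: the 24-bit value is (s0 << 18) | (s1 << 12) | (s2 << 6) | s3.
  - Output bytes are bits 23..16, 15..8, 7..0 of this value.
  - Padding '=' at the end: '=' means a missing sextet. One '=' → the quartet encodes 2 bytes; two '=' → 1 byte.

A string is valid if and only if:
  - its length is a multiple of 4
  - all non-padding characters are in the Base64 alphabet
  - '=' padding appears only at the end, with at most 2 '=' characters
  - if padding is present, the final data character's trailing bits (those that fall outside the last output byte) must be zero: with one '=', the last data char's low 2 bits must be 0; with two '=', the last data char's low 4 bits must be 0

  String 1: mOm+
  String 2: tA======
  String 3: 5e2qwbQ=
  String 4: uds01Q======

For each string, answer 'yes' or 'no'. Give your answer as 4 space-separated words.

String 1: 'mOm+' → valid
String 2: 'tA======' → invalid (6 pad chars (max 2))
String 3: '5e2qwbQ=' → valid
String 4: 'uds01Q======' → invalid (6 pad chars (max 2))

Answer: yes no yes no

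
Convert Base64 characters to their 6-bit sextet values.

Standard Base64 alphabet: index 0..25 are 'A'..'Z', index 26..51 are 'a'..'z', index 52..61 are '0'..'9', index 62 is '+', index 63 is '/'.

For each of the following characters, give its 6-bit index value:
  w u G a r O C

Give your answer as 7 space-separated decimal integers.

Answer: 48 46 6 26 43 14 2

Derivation:
'w': a..z range, 26 + ord('w') − ord('a') = 48
'u': a..z range, 26 + ord('u') − ord('a') = 46
'G': A..Z range, ord('G') − ord('A') = 6
'a': a..z range, 26 + ord('a') − ord('a') = 26
'r': a..z range, 26 + ord('r') − ord('a') = 43
'O': A..Z range, ord('O') − ord('A') = 14
'C': A..Z range, ord('C') − ord('A') = 2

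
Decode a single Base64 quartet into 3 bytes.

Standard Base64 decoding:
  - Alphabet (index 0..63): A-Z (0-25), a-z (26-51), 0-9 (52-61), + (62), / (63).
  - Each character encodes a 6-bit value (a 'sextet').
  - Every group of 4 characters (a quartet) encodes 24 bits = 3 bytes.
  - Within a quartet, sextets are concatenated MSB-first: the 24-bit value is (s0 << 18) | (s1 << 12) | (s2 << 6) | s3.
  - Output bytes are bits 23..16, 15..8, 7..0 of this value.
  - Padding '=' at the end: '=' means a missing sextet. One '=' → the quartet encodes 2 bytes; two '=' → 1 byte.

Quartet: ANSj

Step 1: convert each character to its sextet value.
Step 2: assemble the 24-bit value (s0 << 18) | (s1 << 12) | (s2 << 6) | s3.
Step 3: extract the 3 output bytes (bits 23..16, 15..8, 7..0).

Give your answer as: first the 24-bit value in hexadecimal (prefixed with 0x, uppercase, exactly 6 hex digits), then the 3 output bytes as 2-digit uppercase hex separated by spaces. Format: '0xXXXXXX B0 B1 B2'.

Answer: 0x00D4A3 00 D4 A3

Derivation:
Sextets: A=0, N=13, S=18, j=35
24-bit: (0<<18) | (13<<12) | (18<<6) | 35
      = 0x000000 | 0x00D000 | 0x000480 | 0x000023
      = 0x00D4A3
Bytes: (v>>16)&0xFF=00, (v>>8)&0xFF=D4, v&0xFF=A3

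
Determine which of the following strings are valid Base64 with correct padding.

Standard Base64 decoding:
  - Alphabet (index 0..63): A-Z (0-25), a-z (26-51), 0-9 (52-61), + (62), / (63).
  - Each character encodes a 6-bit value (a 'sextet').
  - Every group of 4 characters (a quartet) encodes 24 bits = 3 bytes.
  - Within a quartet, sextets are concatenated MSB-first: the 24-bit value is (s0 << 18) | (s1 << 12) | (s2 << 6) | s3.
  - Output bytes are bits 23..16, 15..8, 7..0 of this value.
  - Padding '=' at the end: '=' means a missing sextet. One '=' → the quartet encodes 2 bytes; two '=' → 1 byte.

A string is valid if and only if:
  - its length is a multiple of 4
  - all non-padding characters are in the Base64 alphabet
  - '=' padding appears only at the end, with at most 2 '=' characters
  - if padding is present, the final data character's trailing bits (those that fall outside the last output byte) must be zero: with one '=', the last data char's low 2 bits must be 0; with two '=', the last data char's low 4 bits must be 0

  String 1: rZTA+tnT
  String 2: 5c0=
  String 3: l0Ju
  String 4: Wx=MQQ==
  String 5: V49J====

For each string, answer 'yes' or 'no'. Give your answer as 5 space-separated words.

Answer: yes yes yes no no

Derivation:
String 1: 'rZTA+tnT' → valid
String 2: '5c0=' → valid
String 3: 'l0Ju' → valid
String 4: 'Wx=MQQ==' → invalid (bad char(s): ['=']; '=' in middle)
String 5: 'V49J====' → invalid (4 pad chars (max 2))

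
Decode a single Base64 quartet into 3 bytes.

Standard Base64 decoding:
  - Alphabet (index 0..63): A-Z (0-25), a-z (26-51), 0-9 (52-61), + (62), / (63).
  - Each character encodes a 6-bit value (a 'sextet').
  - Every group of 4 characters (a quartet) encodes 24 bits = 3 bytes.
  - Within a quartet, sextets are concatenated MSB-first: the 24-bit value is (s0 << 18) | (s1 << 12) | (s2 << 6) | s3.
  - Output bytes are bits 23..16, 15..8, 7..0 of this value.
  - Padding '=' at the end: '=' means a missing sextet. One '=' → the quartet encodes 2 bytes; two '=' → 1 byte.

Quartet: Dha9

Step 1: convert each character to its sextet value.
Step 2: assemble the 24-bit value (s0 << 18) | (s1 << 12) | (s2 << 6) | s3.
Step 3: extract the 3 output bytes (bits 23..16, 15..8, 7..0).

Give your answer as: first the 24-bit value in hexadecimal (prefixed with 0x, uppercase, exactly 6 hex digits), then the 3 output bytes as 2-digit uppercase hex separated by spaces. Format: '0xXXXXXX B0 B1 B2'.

Sextets: D=3, h=33, a=26, 9=61
24-bit: (3<<18) | (33<<12) | (26<<6) | 61
      = 0x0C0000 | 0x021000 | 0x000680 | 0x00003D
      = 0x0E16BD
Bytes: (v>>16)&0xFF=0E, (v>>8)&0xFF=16, v&0xFF=BD

Answer: 0x0E16BD 0E 16 BD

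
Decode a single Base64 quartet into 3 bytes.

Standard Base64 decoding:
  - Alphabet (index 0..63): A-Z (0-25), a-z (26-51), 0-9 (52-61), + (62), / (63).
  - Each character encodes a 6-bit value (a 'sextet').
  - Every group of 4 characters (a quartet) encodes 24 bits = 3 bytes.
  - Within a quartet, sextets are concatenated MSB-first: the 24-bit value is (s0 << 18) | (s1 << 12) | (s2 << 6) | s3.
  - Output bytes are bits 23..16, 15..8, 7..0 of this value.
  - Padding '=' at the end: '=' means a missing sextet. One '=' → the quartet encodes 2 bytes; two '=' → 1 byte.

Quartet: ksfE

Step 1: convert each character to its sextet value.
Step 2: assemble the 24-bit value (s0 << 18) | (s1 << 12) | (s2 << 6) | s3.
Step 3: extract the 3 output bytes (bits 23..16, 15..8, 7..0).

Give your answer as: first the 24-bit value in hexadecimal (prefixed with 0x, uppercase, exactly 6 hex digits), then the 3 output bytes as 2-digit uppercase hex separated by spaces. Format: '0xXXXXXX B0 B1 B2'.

Answer: 0x92C7C4 92 C7 C4

Derivation:
Sextets: k=36, s=44, f=31, E=4
24-bit: (36<<18) | (44<<12) | (31<<6) | 4
      = 0x900000 | 0x02C000 | 0x0007C0 | 0x000004
      = 0x92C7C4
Bytes: (v>>16)&0xFF=92, (v>>8)&0xFF=C7, v&0xFF=C4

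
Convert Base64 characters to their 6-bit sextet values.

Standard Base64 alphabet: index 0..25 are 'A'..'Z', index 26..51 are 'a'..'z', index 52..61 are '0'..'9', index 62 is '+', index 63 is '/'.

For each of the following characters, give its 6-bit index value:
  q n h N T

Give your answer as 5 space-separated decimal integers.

'q': a..z range, 26 + ord('q') − ord('a') = 42
'n': a..z range, 26 + ord('n') − ord('a') = 39
'h': a..z range, 26 + ord('h') − ord('a') = 33
'N': A..Z range, ord('N') − ord('A') = 13
'T': A..Z range, ord('T') − ord('A') = 19

Answer: 42 39 33 13 19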